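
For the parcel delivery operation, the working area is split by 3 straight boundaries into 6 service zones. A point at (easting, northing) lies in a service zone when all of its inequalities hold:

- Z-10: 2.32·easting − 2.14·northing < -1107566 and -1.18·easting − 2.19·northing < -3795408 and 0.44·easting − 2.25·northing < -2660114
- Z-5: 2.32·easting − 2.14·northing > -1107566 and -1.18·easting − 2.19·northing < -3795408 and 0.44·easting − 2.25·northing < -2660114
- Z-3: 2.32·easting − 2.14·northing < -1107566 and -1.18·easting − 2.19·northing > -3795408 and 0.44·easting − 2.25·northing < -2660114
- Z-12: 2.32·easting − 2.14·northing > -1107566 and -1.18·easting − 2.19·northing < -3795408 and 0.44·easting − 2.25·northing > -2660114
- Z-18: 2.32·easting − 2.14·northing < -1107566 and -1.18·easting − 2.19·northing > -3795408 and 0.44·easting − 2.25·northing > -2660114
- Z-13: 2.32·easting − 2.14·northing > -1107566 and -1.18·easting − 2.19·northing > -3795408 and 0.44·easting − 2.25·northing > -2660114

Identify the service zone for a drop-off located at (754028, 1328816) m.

2.32·754028 − 2.14·1328816 = -1094321.280, which is > -1107566
-1.18·754028 − 2.19·1328816 = -3799860.080, which is < -3795408
0.44·754028 − 2.25·1328816 = -2658063.680, which is > -2660114
This sign pattern matches Z-12.

Z-12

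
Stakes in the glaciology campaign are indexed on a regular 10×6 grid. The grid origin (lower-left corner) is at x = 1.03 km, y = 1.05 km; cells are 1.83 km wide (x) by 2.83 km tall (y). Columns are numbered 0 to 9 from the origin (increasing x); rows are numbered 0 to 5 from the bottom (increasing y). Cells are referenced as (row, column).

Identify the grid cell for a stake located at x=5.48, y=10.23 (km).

Column index: ⌊(5.48 − 1.03) / 1.83⌋ = ⌊2.432⌋ = 2
Row offset from origin: ⌊(10.23 − 1.05) / 2.83⌋ = ⌊3.244⌋ = 3 → row 3

(3, 2)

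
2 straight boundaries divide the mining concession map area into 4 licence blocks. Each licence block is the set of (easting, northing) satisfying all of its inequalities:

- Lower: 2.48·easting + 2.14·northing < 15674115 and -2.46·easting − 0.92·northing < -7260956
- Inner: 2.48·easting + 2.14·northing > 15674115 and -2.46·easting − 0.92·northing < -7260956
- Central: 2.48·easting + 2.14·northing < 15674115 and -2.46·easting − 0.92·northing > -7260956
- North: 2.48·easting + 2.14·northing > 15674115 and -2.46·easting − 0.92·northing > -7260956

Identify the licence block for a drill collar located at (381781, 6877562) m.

2.48·381781 + 2.14·6877562 = 15664799.560, which is < 15674115
-2.46·381781 − 0.92·6877562 = -7266538.300, which is < -7260956
This sign pattern matches Lower.

Lower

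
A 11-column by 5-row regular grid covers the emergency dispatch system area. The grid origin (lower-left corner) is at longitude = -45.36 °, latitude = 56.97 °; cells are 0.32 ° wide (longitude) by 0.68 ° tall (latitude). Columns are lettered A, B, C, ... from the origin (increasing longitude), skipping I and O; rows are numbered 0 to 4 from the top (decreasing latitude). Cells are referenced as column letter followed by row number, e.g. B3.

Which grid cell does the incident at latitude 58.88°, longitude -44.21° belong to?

D2

Column index: ⌊(-44.21 − -45.36) / 0.32⌋ = ⌊3.594⌋ = 3 → column D
Row offset from origin: ⌊(58.88 − 56.97) / 0.68⌋ = ⌊2.809⌋ = 2 → row 2 (counted from top)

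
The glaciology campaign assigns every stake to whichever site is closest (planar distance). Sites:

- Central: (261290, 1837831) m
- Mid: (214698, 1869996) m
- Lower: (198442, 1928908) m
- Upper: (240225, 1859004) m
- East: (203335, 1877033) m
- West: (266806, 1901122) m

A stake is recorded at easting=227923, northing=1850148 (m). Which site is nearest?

Squared distances to each site:
Central: 1265065178.000; Mid: 568843729.000; Lower: 7072266961.000; Upper: 229767940.000; East: 1327372969.000; West: 4110236365.000.
Minimum at Upper.

Upper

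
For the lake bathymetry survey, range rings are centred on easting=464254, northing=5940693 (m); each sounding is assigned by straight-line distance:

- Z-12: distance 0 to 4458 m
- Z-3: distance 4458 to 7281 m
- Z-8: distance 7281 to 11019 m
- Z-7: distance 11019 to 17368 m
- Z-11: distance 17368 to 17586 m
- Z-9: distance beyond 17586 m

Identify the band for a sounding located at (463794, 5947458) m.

Distance = √((463794−464254)² + (5947458−5940693)²) = √(211600.000 + 45765225.000) = 6780.621 m.
4458 ≤ 6780.621 < 7281 → Z-3.

Z-3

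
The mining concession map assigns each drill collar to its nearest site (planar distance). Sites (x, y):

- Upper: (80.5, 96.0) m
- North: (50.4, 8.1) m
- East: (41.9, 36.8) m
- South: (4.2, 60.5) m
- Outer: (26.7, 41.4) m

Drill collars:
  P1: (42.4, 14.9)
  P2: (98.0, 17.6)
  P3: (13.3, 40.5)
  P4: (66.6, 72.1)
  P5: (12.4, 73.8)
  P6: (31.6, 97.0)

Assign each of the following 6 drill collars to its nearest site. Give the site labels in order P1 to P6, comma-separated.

P1 → North (d²=110.24)
P2 → North (d²=2356.01)
P3 → Outer (d²=180.37)
P4 → Upper (d²=764.42)
P5 → South (d²=244.13)
P6 → South (d²=2083.01)

North, North, Outer, Upper, South, South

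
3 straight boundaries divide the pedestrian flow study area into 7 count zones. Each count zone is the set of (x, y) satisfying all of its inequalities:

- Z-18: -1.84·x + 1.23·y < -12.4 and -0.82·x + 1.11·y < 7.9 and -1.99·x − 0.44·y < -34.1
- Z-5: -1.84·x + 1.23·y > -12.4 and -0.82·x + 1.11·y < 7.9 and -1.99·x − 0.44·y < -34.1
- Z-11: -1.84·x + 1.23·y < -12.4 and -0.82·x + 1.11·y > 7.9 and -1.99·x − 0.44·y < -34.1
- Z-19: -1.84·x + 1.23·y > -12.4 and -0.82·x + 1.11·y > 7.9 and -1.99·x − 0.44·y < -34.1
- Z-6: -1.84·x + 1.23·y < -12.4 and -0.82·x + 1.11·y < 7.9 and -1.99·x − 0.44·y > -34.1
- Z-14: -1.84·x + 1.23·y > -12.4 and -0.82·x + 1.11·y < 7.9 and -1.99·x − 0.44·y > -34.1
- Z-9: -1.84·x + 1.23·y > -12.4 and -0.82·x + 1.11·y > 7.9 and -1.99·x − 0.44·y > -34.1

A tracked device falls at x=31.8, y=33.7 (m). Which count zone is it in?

Z-11

-1.84·31.8 + 1.23·33.7 = -17.061, which is < -12.4
-0.82·31.8 + 1.11·33.7 = 11.331, which is > 7.9
-1.99·31.8 − 0.44·33.7 = -78.110, which is < -34.1
This sign pattern matches Z-11.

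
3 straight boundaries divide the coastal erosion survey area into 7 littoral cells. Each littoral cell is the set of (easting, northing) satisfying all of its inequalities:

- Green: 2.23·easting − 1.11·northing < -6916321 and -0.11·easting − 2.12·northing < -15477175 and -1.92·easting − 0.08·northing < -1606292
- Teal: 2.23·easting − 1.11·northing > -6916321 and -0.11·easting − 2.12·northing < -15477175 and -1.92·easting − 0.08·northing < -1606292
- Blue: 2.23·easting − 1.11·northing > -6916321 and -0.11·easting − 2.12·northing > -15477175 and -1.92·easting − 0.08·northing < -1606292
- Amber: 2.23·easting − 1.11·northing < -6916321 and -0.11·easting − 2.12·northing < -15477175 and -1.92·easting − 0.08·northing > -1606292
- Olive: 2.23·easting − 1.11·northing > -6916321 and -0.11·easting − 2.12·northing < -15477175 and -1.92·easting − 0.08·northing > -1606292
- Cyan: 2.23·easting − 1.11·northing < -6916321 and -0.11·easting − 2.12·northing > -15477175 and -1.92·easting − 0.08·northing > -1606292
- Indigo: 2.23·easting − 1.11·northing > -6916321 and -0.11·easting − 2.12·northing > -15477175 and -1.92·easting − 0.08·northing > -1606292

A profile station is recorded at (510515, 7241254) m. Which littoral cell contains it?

2.23·510515 − 1.11·7241254 = -6899343.490, which is > -6916321
-0.11·510515 − 2.12·7241254 = -15407615.130, which is > -15477175
-1.92·510515 − 0.08·7241254 = -1559489.120, which is > -1606292
This sign pattern matches Indigo.

Indigo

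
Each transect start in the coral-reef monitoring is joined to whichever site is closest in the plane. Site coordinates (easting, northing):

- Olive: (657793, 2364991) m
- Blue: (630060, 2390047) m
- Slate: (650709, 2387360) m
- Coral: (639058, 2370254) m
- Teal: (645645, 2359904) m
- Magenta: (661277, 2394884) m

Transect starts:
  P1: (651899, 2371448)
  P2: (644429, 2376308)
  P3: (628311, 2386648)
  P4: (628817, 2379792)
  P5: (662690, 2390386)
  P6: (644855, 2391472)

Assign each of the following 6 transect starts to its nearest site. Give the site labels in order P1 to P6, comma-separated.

P1 → Olive (d²=76432085.00)
P2 → Coral (d²=65498557.00)
P3 → Blue (d²=14612202.00)
P4 → Blue (d²=106710074.00)
P5 → Magenta (d²=22228573.00)
P6 → Slate (d²=51177860.00)

Olive, Coral, Blue, Blue, Magenta, Slate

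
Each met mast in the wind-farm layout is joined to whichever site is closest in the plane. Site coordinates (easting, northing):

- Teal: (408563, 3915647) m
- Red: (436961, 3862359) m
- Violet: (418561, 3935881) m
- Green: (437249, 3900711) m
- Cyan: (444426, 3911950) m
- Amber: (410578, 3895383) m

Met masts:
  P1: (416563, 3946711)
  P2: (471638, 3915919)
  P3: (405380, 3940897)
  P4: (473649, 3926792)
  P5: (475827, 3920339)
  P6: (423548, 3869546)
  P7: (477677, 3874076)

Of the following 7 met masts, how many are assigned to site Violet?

2

P1 → Violet
P2 → Cyan
P3 → Violet
P4 → Cyan
P5 → Cyan
P6 → Red
P7 → Red
2 of the 7 go to Violet.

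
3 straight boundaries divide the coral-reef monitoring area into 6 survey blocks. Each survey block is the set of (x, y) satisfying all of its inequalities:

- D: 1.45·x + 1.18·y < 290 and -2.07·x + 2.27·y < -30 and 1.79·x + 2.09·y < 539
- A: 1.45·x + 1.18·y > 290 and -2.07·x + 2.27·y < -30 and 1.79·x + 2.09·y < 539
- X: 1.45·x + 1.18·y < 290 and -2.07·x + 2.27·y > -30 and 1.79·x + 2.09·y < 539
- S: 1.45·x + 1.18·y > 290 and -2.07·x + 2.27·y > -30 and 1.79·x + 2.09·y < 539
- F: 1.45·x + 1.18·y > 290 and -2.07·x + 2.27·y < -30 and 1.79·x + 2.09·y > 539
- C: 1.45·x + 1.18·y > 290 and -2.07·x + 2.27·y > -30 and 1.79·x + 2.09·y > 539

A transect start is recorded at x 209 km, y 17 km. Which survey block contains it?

1.45·209 + 1.18·17 = 323.110, which is > 290
-2.07·209 + 2.27·17 = -394.040, which is < -30
1.79·209 + 2.09·17 = 409.640, which is < 539
This sign pattern matches A.

A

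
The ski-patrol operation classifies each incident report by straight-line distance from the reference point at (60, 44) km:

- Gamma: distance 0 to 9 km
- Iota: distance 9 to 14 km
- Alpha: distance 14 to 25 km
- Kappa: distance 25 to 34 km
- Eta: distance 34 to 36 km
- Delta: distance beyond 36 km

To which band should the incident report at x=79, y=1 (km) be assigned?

Delta

Distance = √((79−60)² + (1−44)²) = √(361.000 + 1849.000) = 47.011 km.
36 ≤ 47.011 < ∞ → Delta.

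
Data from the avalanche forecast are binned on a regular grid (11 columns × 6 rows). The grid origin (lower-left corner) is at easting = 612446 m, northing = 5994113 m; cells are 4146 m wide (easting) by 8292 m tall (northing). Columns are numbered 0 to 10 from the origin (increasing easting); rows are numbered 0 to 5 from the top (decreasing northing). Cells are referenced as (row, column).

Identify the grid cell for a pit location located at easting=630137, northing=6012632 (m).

(3, 4)

Column index: ⌊(630137 − 612446) / 4146⌋ = ⌊4.267⌋ = 4
Row offset from origin: ⌊(6012632 − 5994113) / 8292⌋ = ⌊2.233⌋ = 2 → row 3 (counted from top)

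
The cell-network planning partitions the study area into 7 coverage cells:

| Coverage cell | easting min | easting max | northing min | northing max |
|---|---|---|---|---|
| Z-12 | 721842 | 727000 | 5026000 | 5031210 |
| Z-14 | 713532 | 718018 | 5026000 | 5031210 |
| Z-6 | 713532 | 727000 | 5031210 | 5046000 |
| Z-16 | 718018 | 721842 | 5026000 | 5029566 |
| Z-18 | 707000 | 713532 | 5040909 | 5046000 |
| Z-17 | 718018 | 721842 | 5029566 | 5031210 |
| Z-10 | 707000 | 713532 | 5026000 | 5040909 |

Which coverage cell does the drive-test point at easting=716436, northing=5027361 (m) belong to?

The point has easting = 716436 and northing = 5027361.
Only Z-14 satisfies 713532 ≤ easting ≤ 718018 and 5026000 ≤ northing ≤ 5031210.

Z-14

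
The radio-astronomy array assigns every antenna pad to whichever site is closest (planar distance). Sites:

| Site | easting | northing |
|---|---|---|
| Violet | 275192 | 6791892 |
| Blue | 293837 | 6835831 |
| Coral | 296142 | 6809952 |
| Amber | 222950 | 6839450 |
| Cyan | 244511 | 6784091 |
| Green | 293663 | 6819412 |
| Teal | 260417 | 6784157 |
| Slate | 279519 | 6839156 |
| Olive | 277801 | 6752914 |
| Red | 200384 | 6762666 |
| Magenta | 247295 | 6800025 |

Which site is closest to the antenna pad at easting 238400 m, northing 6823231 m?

Amber

Squared distances to each site:
Violet: 2335784185.000; Blue: 3232020969.000; Coral: 3510470405.000; Amber: 501758461.000; Cyan: 1569283921.000; Green: 3068583930.000; Teal: 2011525765.000; Slate: 1944377786.000; Olive: 6496919290.000; Red: 5113335481.000; Magenta: 617639461.000.
Minimum at Amber.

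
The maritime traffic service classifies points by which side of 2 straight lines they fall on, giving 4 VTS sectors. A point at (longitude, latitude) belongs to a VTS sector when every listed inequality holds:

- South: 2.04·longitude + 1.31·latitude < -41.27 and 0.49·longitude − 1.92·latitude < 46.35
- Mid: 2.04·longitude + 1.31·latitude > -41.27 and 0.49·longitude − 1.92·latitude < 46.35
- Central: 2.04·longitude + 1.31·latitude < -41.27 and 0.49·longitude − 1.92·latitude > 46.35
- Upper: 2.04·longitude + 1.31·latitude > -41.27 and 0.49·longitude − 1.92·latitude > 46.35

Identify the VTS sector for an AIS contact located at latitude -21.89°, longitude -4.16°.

Mid

2.04·-4.16 + 1.31·-21.89 = -37.162, which is > -41.27
0.49·-4.16 − 1.92·-21.89 = 39.990, which is < 46.35
This sign pattern matches Mid.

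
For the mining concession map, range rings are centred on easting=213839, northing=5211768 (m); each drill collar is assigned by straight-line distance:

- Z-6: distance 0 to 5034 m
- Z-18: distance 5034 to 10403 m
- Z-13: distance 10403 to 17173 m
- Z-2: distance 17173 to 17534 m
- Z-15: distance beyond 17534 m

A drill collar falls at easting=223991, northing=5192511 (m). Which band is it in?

Distance = √((223991−213839)² + (5192511−5211768)²) = √(103063104.000 + 370832049.000) = 21769.133 m.
17534 ≤ 21769.133 < ∞ → Z-15.

Z-15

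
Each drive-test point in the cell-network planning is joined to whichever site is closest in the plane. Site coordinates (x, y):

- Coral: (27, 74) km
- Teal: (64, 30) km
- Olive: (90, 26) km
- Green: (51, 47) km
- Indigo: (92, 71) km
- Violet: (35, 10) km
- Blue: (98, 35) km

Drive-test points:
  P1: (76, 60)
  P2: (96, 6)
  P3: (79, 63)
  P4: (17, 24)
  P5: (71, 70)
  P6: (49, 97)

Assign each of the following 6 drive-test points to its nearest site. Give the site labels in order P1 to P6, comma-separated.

Indigo, Olive, Indigo, Violet, Indigo, Coral

P1 → Indigo (d²=377.00)
P2 → Olive (d²=436.00)
P3 → Indigo (d²=233.00)
P4 → Violet (d²=520.00)
P5 → Indigo (d²=442.00)
P6 → Coral (d²=1013.00)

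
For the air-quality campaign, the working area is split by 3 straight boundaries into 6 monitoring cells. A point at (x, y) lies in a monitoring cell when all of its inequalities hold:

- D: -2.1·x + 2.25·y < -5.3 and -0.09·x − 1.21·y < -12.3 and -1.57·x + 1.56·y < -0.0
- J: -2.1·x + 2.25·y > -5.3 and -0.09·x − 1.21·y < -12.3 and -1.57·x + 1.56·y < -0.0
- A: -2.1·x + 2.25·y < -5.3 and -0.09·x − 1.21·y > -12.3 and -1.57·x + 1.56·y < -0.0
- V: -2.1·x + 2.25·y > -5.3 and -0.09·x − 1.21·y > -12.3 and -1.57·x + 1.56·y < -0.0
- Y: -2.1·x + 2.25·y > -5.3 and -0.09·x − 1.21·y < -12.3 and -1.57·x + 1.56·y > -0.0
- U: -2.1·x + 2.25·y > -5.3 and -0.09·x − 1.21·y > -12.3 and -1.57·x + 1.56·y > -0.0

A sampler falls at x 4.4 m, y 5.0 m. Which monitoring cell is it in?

-2.1·4.4 + 2.25·5.0 = 2.010, which is > -5.3
-0.09·4.4 − 1.21·5.0 = -6.446, which is > -12.3
-1.57·4.4 + 1.56·5.0 = 0.892, which is > -0.0
This sign pattern matches U.

U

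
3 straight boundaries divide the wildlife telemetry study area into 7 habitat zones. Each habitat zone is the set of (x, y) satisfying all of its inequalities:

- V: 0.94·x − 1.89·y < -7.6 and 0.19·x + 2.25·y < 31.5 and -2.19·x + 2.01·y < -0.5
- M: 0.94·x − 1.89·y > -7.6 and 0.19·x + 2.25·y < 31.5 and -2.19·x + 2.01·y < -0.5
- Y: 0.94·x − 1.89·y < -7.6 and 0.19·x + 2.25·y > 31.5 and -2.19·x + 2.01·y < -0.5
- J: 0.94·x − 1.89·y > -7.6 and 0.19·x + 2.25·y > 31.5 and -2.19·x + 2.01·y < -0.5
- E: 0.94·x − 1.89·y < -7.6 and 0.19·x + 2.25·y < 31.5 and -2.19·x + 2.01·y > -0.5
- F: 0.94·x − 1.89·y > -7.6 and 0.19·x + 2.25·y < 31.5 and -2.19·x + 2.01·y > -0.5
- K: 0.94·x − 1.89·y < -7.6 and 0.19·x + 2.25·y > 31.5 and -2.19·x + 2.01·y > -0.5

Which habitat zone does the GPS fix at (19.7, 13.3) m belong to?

J

0.94·19.7 − 1.89·13.3 = -6.619, which is > -7.6
0.19·19.7 + 2.25·13.3 = 33.668, which is > 31.5
-2.19·19.7 + 2.01·13.3 = -16.410, which is < -0.5
This sign pattern matches J.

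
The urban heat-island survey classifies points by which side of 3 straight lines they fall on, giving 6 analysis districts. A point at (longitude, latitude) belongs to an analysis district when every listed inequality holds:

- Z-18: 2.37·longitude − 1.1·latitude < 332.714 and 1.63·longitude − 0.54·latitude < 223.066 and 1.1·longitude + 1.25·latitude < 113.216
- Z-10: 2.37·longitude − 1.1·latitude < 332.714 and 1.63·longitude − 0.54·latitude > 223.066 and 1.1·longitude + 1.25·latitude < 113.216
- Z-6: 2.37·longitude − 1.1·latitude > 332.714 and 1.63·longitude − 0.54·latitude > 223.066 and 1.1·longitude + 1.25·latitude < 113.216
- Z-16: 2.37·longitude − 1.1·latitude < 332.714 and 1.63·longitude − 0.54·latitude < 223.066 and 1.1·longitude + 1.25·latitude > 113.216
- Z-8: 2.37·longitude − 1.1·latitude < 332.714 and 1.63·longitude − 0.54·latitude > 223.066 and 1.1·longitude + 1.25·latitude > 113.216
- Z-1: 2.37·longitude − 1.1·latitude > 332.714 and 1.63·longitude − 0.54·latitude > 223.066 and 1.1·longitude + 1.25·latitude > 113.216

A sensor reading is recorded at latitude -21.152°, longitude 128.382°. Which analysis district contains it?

2.37·128.382 − 1.1·-21.152 = 327.533, which is < 332.714
1.63·128.382 − 0.54·-21.152 = 220.685, which is < 223.066
1.1·128.382 + 1.25·-21.152 = 114.780, which is > 113.216
This sign pattern matches Z-16.

Z-16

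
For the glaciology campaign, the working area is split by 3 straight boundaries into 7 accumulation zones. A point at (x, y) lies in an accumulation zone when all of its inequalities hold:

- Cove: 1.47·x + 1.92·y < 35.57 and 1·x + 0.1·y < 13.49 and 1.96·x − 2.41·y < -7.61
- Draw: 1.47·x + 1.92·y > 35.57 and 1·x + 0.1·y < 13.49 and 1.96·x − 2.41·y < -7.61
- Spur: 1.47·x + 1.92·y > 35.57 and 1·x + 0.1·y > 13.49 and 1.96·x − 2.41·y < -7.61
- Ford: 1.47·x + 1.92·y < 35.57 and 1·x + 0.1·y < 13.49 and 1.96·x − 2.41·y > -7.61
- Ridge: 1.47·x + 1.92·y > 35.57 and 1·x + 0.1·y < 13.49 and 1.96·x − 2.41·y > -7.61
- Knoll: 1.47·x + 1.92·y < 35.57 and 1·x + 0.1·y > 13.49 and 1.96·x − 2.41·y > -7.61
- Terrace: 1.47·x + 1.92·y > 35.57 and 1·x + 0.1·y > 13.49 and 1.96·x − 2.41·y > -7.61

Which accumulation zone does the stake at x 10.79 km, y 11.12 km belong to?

Ridge

1.47·10.79 + 1.92·11.12 = 37.212, which is > 35.57
1·10.79 + 0.1·11.12 = 11.902, which is < 13.49
1.96·10.79 − 2.41·11.12 = -5.651, which is > -7.61
This sign pattern matches Ridge.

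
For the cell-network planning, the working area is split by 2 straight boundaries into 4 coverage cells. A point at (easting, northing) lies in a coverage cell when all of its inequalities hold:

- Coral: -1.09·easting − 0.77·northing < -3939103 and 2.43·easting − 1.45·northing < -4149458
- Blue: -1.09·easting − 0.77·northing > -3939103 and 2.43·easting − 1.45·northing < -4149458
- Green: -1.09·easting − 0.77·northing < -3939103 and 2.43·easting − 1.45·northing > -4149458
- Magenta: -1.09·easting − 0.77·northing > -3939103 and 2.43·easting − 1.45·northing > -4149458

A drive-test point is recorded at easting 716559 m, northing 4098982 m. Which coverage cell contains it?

Blue

-1.09·716559 − 0.77·4098982 = -3937265.450, which is > -3939103
2.43·716559 − 1.45·4098982 = -4202285.530, which is < -4149458
This sign pattern matches Blue.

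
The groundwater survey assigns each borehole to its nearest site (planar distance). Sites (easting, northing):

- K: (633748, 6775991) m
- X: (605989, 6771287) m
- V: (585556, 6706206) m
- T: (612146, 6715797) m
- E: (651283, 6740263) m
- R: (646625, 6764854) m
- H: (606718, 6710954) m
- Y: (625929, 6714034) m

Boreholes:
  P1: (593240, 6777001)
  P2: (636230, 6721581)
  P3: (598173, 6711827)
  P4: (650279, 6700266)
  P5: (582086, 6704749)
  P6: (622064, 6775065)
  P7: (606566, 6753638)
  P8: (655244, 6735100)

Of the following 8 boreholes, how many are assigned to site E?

1

P1 → X
P2 → Y
P3 → H
P4 → Y
P5 → V
P6 → K
P7 → X
P8 → E
1 of the 8 goes to E.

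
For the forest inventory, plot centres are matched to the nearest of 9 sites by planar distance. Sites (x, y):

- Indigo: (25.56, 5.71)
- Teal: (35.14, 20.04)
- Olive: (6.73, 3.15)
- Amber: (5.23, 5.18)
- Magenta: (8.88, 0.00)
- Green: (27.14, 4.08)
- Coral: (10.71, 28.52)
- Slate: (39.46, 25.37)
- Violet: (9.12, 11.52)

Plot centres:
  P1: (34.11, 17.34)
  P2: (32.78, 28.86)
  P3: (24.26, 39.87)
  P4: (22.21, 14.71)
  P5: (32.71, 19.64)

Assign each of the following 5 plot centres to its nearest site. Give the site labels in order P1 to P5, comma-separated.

Teal, Slate, Coral, Indigo, Teal

P1 → Teal (d²=8.35)
P2 → Slate (d²=56.80)
P3 → Coral (d²=312.42)
P4 → Indigo (d²=92.22)
P5 → Teal (d²=6.06)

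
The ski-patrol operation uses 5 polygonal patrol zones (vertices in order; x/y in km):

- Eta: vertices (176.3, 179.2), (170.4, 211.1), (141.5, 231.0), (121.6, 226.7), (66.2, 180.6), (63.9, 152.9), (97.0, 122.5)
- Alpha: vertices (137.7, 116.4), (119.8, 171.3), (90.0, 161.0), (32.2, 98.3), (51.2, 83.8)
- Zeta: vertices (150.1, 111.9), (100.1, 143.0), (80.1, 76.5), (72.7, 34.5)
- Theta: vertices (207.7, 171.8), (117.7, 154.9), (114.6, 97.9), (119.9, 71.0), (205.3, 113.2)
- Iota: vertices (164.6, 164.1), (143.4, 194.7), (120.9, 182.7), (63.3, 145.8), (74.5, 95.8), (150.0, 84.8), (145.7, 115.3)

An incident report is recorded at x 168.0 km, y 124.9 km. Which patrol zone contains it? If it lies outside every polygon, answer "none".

Cast a ray rightward from (168.0, 124.9). For each polygon, the edges (by vertex number in listed order) whose endpoints lie on opposite sides of y = 124.9, where each meets that height, and whether that is right or left of the point:
Eta: 6–7 at x≈94.39 (left), 7–1 at x≈100.36 (left) → 0 crossings.
Alpha: 1–2 at x≈134.93 (left), 3–4 at x≈56.72 (left) → 0 crossings.
Zeta: 1–2 at x≈129.20 (left), 2–3 at x≈94.66 (left) → 0 crossings.
Theta: 2–3 at x≈116.07 (left), 5–1 at x≈205.78 (right) → 1 crossing.
Iota: 4–5 at x≈67.98 (left), 7–1 at x≈149.42 (left) → 0 crossings.
Only Theta has an odd count, so the point is inside Theta.

Theta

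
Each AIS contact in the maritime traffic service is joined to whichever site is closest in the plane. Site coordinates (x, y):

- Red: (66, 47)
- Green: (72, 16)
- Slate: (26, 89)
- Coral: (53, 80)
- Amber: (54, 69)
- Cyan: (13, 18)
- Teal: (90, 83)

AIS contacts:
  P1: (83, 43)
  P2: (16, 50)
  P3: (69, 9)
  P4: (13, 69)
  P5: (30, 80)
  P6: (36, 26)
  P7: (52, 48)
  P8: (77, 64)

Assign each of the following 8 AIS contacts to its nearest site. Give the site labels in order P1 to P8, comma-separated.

P1 → Red (d²=305.00)
P2 → Cyan (d²=1033.00)
P3 → Green (d²=58.00)
P4 → Slate (d²=569.00)
P5 → Slate (d²=97.00)
P6 → Cyan (d²=593.00)
P7 → Red (d²=197.00)
P8 → Red (d²=410.00)

Red, Cyan, Green, Slate, Slate, Cyan, Red, Red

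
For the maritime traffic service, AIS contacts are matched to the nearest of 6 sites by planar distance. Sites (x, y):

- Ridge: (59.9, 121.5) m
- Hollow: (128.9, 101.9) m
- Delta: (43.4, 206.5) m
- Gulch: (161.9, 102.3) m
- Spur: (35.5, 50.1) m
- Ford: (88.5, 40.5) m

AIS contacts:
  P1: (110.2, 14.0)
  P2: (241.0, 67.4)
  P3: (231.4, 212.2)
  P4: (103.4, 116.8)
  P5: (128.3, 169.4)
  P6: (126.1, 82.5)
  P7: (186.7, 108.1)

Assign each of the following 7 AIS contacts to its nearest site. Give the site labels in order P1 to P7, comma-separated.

P1 → Ford (d²=1173.14)
P2 → Gulch (d²=7474.82)
P3 → Gulch (d²=16908.26)
P4 → Hollow (d²=872.26)
P5 → Hollow (d²=4556.61)
P6 → Hollow (d²=384.20)
P7 → Gulch (d²=648.68)

Ford, Gulch, Gulch, Hollow, Hollow, Hollow, Gulch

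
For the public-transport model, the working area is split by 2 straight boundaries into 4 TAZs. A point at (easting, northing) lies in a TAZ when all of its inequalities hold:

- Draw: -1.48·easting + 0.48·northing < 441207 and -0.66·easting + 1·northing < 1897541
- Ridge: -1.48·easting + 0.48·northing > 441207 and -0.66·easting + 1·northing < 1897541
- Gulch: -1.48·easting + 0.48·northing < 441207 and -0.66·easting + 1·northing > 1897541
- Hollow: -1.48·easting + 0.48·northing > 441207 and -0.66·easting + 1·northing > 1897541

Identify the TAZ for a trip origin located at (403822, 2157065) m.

Draw

-1.48·403822 + 0.48·2157065 = 437734.640, which is < 441207
-0.66·403822 + 1·2157065 = 1890542.480, which is < 1897541
This sign pattern matches Draw.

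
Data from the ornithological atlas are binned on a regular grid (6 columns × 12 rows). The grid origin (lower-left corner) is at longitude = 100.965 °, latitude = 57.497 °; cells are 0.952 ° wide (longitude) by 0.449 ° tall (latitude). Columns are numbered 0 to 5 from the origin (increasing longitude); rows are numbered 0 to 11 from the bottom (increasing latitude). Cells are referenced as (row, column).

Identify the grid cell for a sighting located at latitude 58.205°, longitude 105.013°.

Column index: ⌊(105.013 − 100.965) / 0.952⌋ = ⌊4.252⌋ = 4
Row offset from origin: ⌊(58.205 − 57.497) / 0.449⌋ = ⌊1.577⌋ = 1 → row 1

(1, 4)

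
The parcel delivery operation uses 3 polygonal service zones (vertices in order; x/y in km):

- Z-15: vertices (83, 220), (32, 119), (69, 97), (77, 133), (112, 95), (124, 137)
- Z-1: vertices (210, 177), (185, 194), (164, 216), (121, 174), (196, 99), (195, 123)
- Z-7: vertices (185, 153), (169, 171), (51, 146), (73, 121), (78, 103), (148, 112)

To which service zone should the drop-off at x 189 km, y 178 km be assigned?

Cast a ray rightward from (189, 178). For each polygon, the edges (by vertex number in listed order) whose endpoints lie on opposite sides of y = 178, where each meets that height, and whether that is right or left of the point:
Z-15: 1–2 at x≈61.8 (left), 6–1 at x≈103.7 (left) → 0 crossings.
Z-1: 1–2 at x≈208.5 (right), 3–4 at x≈125.1 (left) → 1 crossing.
Z-7: no edge straddles that height → 0 crossings.
Only Z-1 has an odd count, so the point is inside Z-1.

Z-1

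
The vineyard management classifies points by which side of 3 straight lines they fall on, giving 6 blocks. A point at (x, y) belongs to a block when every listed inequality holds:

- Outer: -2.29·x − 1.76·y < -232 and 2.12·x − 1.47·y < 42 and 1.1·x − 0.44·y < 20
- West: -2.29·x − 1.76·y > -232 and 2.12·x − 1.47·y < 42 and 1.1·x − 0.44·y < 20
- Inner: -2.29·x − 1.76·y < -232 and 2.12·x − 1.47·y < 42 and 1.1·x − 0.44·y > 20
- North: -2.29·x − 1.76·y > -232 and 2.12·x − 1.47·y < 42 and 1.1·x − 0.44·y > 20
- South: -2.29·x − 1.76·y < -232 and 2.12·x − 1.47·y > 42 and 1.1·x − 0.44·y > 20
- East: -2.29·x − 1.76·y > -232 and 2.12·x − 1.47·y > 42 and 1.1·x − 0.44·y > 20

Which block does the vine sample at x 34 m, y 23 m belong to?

North

-2.29·34 − 1.76·23 = -118.340, which is > -232
2.12·34 − 1.47·23 = 38.270, which is < 42
1.1·34 − 0.44·23 = 27.280, which is > 20
This sign pattern matches North.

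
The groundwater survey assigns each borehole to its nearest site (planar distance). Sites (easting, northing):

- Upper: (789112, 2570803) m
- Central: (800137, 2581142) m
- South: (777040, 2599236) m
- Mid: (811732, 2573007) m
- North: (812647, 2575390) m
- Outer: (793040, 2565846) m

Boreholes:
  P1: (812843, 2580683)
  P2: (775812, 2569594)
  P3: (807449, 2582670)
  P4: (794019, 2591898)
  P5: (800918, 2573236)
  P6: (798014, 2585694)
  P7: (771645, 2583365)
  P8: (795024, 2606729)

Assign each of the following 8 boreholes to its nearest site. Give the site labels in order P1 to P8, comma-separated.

North, Upper, Central, Central, Central, Central, South, South

P1 → North (d²=28054265.00)
P2 → Upper (d²=178351681.00)
P3 → Central (d²=55800128.00)
P4 → Central (d²=153121460.00)
P5 → Central (d²=63114797.00)
P6 → Central (d²=25227833.00)
P7 → South (d²=280994666.00)
P8 → South (d²=379569305.00)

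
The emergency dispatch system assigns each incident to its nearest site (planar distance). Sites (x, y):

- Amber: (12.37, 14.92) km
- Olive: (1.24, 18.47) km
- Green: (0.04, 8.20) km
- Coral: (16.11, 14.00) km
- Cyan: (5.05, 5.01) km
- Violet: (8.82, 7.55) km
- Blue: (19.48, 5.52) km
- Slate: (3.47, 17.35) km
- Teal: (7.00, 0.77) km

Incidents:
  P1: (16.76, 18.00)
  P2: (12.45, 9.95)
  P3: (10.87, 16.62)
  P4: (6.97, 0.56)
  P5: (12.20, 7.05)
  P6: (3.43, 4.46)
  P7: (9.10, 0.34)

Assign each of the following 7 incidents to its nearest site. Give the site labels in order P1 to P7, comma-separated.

P1 → Coral (d²=16.42)
P2 → Violet (d²=18.94)
P3 → Amber (d²=5.14)
P4 → Teal (d²=0.04)
P5 → Violet (d²=11.67)
P6 → Cyan (d²=2.93)
P7 → Teal (d²=4.59)

Coral, Violet, Amber, Teal, Violet, Cyan, Teal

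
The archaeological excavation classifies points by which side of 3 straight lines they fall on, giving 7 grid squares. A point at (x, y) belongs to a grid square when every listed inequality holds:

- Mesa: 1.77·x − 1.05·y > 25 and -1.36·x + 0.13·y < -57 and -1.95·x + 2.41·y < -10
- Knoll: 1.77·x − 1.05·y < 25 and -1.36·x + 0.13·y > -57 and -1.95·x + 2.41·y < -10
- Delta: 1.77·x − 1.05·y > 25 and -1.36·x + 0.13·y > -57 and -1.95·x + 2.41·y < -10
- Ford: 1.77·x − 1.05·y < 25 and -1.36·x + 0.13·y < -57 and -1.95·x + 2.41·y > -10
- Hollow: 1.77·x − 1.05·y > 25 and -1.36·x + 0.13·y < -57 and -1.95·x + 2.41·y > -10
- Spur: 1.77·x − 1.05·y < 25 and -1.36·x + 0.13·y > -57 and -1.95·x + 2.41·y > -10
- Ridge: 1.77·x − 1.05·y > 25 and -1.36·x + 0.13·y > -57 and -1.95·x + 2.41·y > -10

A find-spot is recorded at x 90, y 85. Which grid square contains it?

1.77·90 − 1.05·85 = 70.050, which is > 25
-1.36·90 + 0.13·85 = -111.350, which is < -57
-1.95·90 + 2.41·85 = 29.350, which is > -10
This sign pattern matches Hollow.

Hollow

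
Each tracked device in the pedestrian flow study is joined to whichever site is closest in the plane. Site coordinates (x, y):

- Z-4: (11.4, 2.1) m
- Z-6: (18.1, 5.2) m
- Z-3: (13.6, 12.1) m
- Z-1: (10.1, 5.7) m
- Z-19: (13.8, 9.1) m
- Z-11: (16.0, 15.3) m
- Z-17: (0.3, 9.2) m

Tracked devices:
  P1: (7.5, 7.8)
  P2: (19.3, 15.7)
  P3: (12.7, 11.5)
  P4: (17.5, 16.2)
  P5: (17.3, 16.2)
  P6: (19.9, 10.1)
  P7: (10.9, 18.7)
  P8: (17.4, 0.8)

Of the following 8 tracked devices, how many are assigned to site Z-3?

1

P1 → Z-1
P2 → Z-11
P3 → Z-3
P4 → Z-11
P5 → Z-11
P6 → Z-6
P7 → Z-11
P8 → Z-6
1 of the 8 goes to Z-3.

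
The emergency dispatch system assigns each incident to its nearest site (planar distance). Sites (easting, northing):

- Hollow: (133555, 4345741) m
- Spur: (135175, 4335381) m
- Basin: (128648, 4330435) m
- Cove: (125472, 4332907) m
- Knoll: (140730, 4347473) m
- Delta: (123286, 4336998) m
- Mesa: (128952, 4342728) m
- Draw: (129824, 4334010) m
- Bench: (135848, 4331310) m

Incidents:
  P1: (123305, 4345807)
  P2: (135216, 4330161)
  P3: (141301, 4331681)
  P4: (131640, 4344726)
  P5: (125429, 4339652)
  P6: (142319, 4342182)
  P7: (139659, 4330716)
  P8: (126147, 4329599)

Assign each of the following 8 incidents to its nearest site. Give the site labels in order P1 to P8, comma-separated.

P1 → Mesa (d²=41368850.00)
P2 → Bench (d²=1719625.00)
P3 → Bench (d²=29872850.00)
P4 → Hollow (d²=4697450.00)
P5 → Delta (d²=11636165.00)
P6 → Knoll (d²=30519602.00)
P7 → Bench (d²=14876557.00)
P8 → Basin (d²=6953897.00)

Mesa, Bench, Bench, Hollow, Delta, Knoll, Bench, Basin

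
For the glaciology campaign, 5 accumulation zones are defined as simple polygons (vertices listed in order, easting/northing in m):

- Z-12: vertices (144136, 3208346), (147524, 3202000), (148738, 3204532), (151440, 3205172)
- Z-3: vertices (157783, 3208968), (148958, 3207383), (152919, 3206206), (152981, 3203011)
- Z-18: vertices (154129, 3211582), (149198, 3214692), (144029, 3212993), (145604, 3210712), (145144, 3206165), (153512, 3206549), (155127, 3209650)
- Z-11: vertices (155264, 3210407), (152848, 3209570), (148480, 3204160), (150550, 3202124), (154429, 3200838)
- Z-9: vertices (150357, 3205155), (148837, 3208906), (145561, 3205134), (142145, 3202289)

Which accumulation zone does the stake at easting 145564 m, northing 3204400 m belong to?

Cast a ray rightward from (145564, 3204400). For each polygon, the edges (by vertex number in listed order) whose endpoints lie on opposite sides of northing = 3204400, where each meets that height, and whether that is right or left of the point:
Z-12: 1–2 at easting≈146242.7 (right), 2–3 at easting≈148674.7 (right) → 2 crossings.
Z-3: 3–4 at easting≈152954.0 (right), 4–1 at easting≈154100.7 (right) → 2 crossings.
Z-18: no edge straddles that height → 0 crossings.
Z-11: 2–3 at easting≈148673.8 (right), 5–1 at easting≈154739.8 (right) → 2 crossings.
Z-9: 3–4 at easting≈144679.7 (left), 4–1 at easting≈148193.7 (right) → 1 crossing.
Only Z-9 has an odd count, so the point is inside Z-9.

Z-9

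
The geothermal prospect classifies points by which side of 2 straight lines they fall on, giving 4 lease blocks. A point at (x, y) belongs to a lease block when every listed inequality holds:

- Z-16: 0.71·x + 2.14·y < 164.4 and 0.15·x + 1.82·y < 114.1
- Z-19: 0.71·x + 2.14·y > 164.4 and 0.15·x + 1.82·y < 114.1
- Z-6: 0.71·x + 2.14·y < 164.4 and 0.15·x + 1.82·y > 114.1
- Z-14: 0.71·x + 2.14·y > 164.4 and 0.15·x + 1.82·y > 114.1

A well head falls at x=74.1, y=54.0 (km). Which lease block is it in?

Z-19

0.71·74.1 + 2.14·54.0 = 168.171, which is > 164.4
0.15·74.1 + 1.82·54.0 = 109.395, which is < 114.1
This sign pattern matches Z-19.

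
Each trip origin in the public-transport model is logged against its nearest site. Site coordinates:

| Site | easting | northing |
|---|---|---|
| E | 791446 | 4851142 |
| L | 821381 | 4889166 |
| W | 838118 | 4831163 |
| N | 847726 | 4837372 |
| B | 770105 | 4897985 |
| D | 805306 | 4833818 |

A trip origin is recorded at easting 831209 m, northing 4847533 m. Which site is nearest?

W

Squared distances to each site:
E: 1594121050.000; L: 1829896273.000; W: 315711181.000; N: 376057210.000; B: 6279103120.000; D: 859066634.000.
Minimum at W.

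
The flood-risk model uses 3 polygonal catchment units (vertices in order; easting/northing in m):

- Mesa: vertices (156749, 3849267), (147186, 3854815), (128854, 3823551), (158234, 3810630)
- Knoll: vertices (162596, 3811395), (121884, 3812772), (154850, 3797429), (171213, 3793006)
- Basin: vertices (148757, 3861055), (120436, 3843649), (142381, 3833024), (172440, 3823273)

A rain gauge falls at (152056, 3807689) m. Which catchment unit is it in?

Knoll

Cast a ray rightward from (152056, 3807689). For each polygon, the edges (by vertex number in listed order) whose endpoints lie on opposite sides of northing = 3807689, where each meets that height, and whether that is right or left of the point:
Mesa: no edge straddles that height → 0 crossings.
Knoll: 2–3 at easting≈132805.3 (left), 4–1 at easting≈164332.6 (right) → 1 crossing.
Basin: no edge straddles that height → 0 crossings.
Only Knoll has an odd count, so the point is inside Knoll.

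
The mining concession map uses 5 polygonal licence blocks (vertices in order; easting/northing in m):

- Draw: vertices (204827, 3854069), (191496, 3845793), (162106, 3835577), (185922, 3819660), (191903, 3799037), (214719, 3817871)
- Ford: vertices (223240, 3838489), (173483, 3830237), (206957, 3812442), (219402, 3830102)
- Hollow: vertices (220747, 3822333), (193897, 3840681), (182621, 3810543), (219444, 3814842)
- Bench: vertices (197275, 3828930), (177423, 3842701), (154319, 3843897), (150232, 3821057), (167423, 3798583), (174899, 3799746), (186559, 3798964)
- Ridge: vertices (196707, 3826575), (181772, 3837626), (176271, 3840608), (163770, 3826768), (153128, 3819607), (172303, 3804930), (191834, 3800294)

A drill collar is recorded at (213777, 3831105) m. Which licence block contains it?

Ford

Cast a ray rightward from (213777, 3831105). For each polygon, the edges (by vertex number in listed order) whose endpoints lie on opposite sides of northing = 3831105, where each meets that height, and whether that is right or left of the point:
Draw: 3–4 at easting≈168797.3 (left), 6–1 at easting≈211102.5 (left) → 0 crossings.
Ford: 1–2 at easting≈178716.8 (left), 4–1 at easting≈219861.0 (right) → 1 crossing.
Hollow: 1–2 at easting≈207910.3 (left), 2–3 at easting≈190314.2 (left) → 0 crossings.
Bench: 1–2 at easting≈194139.6 (left), 3–4 at easting≈152030.0 (left) → 0 crossings.
Ridge: 1–2 at easting≈190584.9 (left), 3–4 at easting≈167687.4 (left) → 0 crossings.
Only Ford has an odd count, so the point is inside Ford.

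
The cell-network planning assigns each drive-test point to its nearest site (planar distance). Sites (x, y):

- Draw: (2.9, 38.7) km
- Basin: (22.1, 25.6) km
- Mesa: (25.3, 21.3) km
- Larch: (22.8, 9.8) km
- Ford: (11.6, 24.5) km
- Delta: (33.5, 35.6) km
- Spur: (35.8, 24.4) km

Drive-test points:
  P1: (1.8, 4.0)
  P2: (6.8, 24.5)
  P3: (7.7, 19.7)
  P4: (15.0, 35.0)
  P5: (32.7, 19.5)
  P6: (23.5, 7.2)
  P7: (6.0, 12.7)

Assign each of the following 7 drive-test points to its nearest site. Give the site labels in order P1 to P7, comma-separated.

P1 → Larch (d²=474.64)
P2 → Ford (d²=23.04)
P3 → Ford (d²=38.25)
P4 → Ford (d²=121.81)
P5 → Spur (d²=33.62)
P6 → Larch (d²=7.25)
P7 → Ford (d²=170.60)

Larch, Ford, Ford, Ford, Spur, Larch, Ford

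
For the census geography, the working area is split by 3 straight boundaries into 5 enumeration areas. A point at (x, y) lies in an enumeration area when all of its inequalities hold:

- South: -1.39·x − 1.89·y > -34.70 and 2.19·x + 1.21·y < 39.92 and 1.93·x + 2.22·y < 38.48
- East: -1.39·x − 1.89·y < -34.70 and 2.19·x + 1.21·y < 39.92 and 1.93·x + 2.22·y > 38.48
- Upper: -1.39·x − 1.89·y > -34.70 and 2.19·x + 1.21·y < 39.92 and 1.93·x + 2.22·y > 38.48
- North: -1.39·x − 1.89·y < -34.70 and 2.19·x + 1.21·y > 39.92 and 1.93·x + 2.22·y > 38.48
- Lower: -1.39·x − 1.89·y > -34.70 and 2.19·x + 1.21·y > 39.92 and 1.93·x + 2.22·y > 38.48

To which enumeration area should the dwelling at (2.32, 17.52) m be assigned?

East

-1.39·2.32 − 1.89·17.52 = -36.338, which is < -34.70
2.19·2.32 + 1.21·17.52 = 26.280, which is < 39.92
1.93·2.32 + 2.22·17.52 = 43.372, which is > 38.48
This sign pattern matches East.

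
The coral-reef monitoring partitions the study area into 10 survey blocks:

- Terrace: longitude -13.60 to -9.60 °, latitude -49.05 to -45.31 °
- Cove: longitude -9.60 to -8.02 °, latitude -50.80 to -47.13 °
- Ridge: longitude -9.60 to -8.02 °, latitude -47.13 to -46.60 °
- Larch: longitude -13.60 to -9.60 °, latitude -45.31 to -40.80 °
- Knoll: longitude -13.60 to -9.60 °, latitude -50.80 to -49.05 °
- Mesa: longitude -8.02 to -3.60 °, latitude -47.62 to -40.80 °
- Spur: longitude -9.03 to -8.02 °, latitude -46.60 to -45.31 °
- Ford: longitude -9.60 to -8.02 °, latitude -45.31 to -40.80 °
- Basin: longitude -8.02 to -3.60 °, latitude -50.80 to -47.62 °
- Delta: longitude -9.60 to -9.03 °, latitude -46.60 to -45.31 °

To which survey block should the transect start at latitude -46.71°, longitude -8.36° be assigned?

Ridge

The point has longitude = -8.36 and latitude = -46.71.
Only Ridge satisfies -9.60 ≤ longitude ≤ -8.02 and -47.13 ≤ latitude ≤ -46.60.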